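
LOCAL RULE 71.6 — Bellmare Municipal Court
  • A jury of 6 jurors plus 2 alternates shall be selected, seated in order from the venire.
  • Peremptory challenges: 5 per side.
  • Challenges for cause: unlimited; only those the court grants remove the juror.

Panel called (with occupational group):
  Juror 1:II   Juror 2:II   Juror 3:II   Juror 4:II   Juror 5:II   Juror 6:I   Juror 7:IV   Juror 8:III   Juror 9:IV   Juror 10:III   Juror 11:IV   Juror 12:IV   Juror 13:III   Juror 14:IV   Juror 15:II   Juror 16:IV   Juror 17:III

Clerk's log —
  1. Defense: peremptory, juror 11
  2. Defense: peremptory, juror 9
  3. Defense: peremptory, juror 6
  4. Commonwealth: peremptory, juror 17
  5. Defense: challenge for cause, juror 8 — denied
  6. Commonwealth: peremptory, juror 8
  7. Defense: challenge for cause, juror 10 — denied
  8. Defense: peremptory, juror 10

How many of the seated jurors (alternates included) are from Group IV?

Removed: #6, #8, #9, #10, #11, #17.
Seated (8 incl. alternates): #1, #2, #3, #4, #5, #7, #12, #13.
Of those, in Group IV: #7, #12 → 2.

2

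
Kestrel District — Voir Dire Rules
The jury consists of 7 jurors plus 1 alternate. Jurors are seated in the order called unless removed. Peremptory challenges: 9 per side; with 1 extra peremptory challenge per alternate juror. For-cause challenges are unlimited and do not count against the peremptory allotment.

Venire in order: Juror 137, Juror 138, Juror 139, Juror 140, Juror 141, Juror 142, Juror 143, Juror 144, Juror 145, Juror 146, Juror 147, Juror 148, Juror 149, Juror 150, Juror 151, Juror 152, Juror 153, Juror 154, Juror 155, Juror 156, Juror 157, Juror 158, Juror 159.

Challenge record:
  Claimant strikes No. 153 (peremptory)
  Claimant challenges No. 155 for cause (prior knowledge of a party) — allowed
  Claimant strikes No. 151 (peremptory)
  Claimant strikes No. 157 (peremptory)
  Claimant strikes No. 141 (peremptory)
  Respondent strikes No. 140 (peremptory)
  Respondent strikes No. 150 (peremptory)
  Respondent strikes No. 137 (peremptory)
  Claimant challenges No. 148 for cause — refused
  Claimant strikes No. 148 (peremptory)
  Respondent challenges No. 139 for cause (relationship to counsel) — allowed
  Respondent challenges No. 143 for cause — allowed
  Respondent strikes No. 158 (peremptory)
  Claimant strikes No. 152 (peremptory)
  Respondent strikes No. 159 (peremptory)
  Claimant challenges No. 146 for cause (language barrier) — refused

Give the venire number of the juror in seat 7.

149

Removed: #137, #139, #140, #141, #143, #148, #150, #151, #152, #153, #155, #157, #158, #159. (#146 stays — for-cause denied.)
Seating in order: seats 1–7 → #138, #142, #144, #145, #146, #147, #149; alternates → #154.
So seat 7 is #149.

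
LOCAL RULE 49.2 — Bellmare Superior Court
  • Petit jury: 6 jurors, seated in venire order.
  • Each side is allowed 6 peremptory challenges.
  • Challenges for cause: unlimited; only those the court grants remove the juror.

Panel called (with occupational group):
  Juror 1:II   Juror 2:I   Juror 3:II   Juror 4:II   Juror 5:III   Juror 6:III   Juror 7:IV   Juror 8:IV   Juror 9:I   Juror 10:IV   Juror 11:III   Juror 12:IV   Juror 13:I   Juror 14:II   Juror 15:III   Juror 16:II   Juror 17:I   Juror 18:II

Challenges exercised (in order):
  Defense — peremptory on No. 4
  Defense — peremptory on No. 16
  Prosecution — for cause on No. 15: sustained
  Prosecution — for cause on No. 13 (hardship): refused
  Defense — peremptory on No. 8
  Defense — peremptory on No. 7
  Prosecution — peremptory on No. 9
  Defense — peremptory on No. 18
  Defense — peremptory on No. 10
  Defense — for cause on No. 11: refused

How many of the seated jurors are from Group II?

2

Removed: #4, #7, #8, #9, #10, #15, #16, #18.
Seated jurors 1–6: #1, #2, #3, #5, #6, #11.
Of those, in Group II: #1, #3 → 2.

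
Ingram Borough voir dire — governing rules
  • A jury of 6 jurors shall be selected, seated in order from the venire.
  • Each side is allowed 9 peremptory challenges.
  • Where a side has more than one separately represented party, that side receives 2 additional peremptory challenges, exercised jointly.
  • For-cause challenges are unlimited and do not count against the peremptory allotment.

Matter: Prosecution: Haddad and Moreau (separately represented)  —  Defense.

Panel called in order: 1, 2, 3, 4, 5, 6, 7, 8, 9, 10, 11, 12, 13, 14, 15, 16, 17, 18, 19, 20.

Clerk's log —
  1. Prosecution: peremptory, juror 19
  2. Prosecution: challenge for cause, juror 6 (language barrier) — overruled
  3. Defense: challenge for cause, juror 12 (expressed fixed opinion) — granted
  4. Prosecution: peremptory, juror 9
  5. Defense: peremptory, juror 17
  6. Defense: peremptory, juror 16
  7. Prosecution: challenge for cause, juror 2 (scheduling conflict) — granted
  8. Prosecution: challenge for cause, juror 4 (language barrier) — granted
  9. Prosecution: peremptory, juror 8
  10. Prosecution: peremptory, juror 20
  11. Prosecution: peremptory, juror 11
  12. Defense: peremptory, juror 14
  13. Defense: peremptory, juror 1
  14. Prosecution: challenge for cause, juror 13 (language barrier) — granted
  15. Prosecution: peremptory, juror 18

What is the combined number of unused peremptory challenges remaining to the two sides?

10

Prosecution allotment: 9 base + 2 multi-party = 11. Defense allotment: 9.
Prosecution peremptories used: #19, #9, #8, #20, #11, #18 — 6 (for-cause on #6, #2, #4, #13 don't count).
Defense peremptories used: #17, #16, #14, #1 — 4 (the for-cause on #12 doesn't count).
Remaining: (11 − 6) + (9 − 4) = 10.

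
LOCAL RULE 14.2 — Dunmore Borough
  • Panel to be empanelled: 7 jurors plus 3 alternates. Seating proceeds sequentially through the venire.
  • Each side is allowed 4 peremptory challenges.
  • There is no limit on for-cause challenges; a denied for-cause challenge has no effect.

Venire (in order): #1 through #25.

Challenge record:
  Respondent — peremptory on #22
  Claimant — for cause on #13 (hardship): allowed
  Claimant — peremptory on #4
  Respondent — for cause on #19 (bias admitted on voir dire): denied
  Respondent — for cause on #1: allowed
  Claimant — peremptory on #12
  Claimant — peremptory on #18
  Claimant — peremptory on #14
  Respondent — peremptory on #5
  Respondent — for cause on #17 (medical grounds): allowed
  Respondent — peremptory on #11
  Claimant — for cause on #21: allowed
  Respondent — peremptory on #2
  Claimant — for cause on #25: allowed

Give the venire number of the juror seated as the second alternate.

Removed: #1, #2, #4, #5, #11, #12, #13, #14, #17, #18, #21, #22, #25. (#19 stays — for-cause denied.)
Seating in order: seats 1–7 → #3, #6, #7, #8, #9, #10, #15; alternates → #16, #19, #20.
So alternate 2 is #19.

19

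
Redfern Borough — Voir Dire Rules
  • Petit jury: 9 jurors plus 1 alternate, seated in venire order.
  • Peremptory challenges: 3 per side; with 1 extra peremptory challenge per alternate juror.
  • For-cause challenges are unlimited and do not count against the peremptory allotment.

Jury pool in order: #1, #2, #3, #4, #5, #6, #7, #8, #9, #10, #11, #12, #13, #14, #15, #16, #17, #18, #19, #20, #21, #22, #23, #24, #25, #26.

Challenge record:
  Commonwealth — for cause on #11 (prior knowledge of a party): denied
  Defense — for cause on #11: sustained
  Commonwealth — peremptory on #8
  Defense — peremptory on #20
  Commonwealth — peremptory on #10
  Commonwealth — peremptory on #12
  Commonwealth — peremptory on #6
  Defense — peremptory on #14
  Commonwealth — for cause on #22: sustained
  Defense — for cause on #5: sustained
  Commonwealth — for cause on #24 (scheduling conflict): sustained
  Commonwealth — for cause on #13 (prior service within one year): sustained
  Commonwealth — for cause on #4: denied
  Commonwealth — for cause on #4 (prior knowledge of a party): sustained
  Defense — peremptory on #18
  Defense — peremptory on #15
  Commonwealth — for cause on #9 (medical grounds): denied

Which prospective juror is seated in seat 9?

Removed: #4, #5, #6, #8, #10, #11, #12, #13, #14, #15, #18, #20, #22, #24. (#9 stays — for-cause denied.)
Seating in order: seats 1–9 → #1, #2, #3, #7, #9, #16, #17, #19, #21; alternates → #23.
So seat 9 is #21.

21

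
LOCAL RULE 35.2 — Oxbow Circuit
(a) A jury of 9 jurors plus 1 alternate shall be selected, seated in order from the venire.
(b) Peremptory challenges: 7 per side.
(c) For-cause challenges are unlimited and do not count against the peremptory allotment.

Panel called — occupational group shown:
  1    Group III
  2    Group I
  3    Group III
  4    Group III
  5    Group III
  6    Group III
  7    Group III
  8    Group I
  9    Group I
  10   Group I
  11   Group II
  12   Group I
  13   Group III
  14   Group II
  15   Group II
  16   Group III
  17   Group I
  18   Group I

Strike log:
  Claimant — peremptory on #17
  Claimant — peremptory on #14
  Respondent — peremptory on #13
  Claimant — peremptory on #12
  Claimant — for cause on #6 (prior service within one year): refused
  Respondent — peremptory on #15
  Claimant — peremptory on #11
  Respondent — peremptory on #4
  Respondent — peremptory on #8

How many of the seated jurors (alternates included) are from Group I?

4

Removed: #4, #8, #11, #12, #13, #14, #15, #17.
Seated (10 incl. alternates): #1, #2, #3, #5, #6, #7, #9, #10, #16, #18.
Of those, in Group I: #2, #9, #10, #18 → 4.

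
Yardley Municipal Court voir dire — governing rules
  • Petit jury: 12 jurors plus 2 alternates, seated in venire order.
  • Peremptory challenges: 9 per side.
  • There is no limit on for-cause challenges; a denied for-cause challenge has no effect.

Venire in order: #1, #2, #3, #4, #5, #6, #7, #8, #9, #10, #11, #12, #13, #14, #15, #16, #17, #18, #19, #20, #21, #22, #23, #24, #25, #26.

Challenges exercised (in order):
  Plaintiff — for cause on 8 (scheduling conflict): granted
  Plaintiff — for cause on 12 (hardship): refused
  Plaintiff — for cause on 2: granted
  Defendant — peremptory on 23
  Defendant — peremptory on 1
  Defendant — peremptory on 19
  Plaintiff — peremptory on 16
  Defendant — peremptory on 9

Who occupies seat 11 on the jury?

15

Removed: #1, #2, #8, #9, #16, #19, #23. (#12 stays — for-cause denied.)
Seating in order: seats 1–12 → #3, #4, #5, #6, #7, #10, #11, #12, #13, #14, #15, #17; alternates → #18, #20.
So seat 11 is #15.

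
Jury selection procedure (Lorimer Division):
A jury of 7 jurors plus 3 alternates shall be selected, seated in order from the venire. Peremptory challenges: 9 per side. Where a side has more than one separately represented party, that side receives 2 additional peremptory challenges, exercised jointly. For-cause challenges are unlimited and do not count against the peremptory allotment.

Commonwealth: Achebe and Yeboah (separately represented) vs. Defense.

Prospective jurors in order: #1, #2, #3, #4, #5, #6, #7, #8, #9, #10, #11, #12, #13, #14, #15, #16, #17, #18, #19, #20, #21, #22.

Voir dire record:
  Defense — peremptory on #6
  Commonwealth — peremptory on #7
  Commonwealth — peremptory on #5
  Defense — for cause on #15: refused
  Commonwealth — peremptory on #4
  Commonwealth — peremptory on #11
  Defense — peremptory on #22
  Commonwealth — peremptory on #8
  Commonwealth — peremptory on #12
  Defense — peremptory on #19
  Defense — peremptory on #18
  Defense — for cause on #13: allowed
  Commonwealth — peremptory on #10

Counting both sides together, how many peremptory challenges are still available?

9

Commonwealth allotment: 9 base + 2 multi-party = 11. Defense allotment: 9.
Commonwealth peremptories used: #7, #5, #4, #11, #8, #12, #10 — 7.
Defense peremptories used: #6, #22, #19, #18 — 4 (for-cause on #15, #13 don't count).
Remaining: (11 − 7) + (9 − 4) = 9.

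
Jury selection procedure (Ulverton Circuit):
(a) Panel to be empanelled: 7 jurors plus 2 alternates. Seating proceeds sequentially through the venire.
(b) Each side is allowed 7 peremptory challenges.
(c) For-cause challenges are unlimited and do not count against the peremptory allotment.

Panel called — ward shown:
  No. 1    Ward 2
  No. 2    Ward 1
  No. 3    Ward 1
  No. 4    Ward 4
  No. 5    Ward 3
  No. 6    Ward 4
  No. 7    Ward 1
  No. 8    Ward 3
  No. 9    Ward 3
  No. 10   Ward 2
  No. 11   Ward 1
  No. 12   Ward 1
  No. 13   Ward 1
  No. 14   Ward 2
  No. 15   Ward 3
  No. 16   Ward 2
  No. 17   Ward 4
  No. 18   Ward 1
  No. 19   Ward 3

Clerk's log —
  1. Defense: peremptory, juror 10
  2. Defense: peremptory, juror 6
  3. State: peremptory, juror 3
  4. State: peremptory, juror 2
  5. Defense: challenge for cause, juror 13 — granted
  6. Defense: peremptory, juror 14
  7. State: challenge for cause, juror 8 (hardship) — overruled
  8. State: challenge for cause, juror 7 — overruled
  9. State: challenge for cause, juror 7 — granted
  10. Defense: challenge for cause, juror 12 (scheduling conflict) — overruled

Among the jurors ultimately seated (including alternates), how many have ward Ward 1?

2

Removed: #2, #3, #6, #7, #10, #13, #14.
Seated (9 incl. alternates): #1, #4, #5, #8, #9, #11, #12, #15, #16.
Of those, in Ward 1: #11, #12 → 2.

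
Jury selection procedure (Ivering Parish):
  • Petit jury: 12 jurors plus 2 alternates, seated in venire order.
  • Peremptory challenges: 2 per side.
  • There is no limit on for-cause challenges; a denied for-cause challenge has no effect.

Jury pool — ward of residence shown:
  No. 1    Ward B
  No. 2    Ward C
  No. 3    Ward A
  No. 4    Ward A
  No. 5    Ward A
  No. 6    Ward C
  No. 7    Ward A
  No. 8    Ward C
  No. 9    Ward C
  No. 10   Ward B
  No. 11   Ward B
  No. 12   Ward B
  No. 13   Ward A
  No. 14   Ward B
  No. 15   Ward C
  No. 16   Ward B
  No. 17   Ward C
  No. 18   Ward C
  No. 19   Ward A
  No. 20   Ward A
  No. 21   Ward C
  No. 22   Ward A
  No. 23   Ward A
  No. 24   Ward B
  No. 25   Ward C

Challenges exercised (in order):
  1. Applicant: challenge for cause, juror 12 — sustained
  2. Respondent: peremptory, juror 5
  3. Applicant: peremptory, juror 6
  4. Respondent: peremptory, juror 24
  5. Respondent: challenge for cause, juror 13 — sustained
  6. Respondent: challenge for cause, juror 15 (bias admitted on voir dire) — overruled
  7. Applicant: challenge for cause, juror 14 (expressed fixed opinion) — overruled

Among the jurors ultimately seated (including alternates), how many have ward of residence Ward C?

6

Removed: #5, #6, #12, #13, #24.
Seated (14 incl. alternates): #1, #2, #3, #4, #7, #8, #9, #10, #11, #14, #15, #16, #17, #18.
Of those, in Ward C: #2, #8, #9, #15, #17, #18 → 6.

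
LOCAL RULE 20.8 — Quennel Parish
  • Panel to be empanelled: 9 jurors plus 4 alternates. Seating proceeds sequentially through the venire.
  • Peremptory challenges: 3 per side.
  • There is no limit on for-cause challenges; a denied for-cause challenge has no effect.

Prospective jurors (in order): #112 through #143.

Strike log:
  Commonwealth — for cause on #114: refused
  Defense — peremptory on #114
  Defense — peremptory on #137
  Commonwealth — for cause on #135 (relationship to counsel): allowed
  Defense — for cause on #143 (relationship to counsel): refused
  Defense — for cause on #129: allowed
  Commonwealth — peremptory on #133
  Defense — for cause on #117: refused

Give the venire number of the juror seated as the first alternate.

122

Removed: #114, #129, #133, #135, #137. (#117, #143 stay — for-cause denied.)
Seating in order: seats 1–9 → #112, #113, #115, #116, #117, #118, #119, #120, #121; alternates → #122, #123, #124, #125.
So alternate 1 is #122.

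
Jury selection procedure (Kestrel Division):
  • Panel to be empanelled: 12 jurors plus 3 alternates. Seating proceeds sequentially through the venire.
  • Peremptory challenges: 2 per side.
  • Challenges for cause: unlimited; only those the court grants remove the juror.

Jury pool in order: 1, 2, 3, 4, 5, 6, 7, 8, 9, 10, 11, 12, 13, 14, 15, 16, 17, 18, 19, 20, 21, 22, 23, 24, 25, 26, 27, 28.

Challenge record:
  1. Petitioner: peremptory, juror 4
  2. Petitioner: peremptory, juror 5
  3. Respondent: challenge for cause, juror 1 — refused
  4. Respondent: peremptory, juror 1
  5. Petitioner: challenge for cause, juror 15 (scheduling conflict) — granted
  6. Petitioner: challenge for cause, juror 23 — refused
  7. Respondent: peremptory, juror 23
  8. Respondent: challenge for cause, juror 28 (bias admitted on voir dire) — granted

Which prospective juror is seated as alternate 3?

19

Removed: #1, #4, #5, #15, #23, #28.
Seating in order: seats 1–12 → #2, #3, #6, #7, #8, #9, #10, #11, #12, #13, #14, #16; alternates → #17, #18, #19.
So alternate 3 is #19.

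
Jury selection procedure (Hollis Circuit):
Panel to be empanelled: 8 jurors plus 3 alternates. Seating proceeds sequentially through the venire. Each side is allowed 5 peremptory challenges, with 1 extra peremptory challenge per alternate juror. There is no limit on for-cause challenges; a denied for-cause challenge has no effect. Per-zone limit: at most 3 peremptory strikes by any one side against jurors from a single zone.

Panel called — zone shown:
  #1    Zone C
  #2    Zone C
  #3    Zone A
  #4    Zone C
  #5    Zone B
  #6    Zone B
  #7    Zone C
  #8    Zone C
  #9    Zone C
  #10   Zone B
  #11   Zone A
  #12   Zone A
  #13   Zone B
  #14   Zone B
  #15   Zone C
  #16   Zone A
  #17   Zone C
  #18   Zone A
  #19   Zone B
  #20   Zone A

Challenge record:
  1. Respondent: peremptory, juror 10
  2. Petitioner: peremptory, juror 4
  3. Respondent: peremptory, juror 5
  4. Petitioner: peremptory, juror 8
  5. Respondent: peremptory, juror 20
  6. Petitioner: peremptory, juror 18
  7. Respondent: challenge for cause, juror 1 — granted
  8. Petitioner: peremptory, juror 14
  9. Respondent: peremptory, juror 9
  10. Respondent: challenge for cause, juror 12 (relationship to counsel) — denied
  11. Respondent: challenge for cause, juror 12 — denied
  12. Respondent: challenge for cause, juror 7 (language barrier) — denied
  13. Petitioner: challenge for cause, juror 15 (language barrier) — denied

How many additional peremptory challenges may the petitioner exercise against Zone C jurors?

Petitioner peremptories so far: #4, #8, #18, #14 — 4 of 8 used, 4 left overall.
Against Zone C: #4, #8 — 2 used; per-zone cap 3 leaves 1.
Binding limit: min(4, 1) = 1.

1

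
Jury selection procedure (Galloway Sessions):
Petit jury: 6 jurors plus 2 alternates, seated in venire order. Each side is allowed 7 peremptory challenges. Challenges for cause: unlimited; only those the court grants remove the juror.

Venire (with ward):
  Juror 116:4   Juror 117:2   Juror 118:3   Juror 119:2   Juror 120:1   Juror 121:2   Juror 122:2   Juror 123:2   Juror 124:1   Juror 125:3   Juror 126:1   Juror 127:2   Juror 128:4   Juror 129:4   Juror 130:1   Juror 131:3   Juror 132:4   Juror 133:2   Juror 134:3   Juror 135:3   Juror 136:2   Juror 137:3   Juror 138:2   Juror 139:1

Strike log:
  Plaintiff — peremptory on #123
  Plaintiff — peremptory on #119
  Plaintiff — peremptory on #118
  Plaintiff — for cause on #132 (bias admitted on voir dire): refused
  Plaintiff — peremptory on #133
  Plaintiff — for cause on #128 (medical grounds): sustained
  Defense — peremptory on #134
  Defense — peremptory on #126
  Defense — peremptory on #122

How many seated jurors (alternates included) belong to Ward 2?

3

Removed: #118, #119, #122, #123, #126, #128, #133, #134.
Seated (8 incl. alternates): #116, #117, #120, #121, #124, #125, #127, #129.
Of those, in Ward 2: #117, #121, #127 → 3.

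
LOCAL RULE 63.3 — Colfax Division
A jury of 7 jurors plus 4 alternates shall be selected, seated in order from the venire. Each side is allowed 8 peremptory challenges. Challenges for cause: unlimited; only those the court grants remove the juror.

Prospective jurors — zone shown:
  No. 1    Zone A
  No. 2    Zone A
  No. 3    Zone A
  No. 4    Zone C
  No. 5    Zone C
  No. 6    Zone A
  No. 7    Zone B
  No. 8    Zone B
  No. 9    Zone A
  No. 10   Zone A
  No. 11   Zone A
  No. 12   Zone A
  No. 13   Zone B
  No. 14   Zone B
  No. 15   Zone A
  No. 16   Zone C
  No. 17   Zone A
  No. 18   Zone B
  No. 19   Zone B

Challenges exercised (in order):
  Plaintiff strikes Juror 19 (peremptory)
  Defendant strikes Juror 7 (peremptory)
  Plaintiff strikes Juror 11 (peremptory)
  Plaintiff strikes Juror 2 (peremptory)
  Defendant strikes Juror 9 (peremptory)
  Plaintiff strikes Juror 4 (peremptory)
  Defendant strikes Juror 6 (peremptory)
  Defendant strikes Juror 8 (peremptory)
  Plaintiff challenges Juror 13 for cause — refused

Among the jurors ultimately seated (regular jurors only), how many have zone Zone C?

1

Removed: #2, #4, #6, #7, #8, #9, #11, #19.
Seated jurors 1–7: #1, #3, #5, #10, #12, #13, #14 (alternates #15, #16, #17, #18 not counted).
Of those, in Zone C: #5 → 1.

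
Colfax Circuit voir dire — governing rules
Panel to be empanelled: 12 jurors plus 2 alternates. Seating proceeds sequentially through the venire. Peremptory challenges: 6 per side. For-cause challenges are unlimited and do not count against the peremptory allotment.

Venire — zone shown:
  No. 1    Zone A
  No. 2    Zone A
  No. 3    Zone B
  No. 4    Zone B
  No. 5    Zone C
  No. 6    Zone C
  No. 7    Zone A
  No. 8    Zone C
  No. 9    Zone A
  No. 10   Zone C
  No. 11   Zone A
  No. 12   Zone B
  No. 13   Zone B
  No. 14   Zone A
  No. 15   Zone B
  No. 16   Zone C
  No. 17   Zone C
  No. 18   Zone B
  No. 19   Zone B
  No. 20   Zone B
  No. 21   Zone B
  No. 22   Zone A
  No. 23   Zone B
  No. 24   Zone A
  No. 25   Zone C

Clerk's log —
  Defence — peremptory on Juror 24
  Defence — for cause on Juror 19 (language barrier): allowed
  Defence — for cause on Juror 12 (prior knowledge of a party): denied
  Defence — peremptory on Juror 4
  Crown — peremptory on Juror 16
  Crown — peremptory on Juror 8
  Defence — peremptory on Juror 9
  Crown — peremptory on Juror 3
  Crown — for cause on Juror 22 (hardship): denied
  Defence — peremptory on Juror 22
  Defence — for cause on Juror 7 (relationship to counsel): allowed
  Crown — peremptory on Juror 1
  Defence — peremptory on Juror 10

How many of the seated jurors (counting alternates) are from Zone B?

Removed: #1, #3, #4, #7, #8, #9, #10, #16, #19, #22, #24.
Seated (14 incl. alternates): #2, #5, #6, #11, #12, #13, #14, #15, #17, #18, #20, #21, #23, #25.
Of those, in Zone B: #12, #13, #15, #18, #20, #21, #23 → 7.

7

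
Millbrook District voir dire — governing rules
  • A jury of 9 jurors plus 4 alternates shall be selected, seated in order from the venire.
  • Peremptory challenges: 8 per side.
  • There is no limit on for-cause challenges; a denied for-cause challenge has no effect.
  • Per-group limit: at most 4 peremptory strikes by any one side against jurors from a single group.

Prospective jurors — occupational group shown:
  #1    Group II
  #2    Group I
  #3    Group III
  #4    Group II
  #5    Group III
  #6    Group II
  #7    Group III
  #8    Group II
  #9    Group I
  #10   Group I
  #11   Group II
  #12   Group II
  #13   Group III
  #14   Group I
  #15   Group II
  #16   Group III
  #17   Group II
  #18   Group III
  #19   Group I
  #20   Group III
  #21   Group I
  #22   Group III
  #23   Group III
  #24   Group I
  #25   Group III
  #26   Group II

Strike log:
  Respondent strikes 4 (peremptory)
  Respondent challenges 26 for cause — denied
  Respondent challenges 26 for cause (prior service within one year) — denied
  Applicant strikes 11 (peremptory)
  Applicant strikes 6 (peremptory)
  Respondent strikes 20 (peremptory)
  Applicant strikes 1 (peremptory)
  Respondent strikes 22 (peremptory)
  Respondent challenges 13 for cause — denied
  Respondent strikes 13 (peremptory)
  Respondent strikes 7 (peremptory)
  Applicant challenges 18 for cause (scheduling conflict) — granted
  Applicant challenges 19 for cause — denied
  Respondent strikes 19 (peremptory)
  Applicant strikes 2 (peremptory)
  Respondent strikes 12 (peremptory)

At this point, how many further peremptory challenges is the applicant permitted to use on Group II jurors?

1

Applicant peremptories so far: #11, #6, #1, #2 — 4 of 8 used, 4 left overall.
Against Group II: #11, #6, #1 — 3 used; per-group cap 4 leaves 1.
Binding limit: min(4, 1) = 1.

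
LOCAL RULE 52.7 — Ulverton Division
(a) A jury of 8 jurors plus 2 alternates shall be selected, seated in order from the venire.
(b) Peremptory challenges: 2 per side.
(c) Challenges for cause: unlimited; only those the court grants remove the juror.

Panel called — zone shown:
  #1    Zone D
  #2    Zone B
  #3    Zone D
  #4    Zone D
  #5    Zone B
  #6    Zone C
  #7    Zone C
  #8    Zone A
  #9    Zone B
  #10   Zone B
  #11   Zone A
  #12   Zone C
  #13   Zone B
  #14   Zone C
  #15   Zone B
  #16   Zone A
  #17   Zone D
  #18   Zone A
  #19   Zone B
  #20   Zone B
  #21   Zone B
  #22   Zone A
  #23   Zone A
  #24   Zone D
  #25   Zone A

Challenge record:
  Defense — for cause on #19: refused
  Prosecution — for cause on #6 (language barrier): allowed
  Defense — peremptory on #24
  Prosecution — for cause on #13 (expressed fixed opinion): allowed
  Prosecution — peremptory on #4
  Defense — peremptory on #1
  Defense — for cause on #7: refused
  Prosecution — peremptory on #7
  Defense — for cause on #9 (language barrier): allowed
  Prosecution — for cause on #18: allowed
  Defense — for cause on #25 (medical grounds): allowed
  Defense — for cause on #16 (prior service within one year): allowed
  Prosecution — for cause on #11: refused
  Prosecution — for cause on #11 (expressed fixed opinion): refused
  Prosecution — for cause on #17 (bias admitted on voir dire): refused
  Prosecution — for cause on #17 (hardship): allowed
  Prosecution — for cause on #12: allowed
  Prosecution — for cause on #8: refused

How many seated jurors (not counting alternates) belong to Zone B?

Removed: #1, #4, #6, #7, #9, #12, #13, #16, #17, #18, #24, #25.
Seated jurors 1–8: #2, #3, #5, #8, #10, #11, #14, #15 (alternates #19, #20 not counted).
Of those, in Zone B: #2, #5, #10, #15 → 4.

4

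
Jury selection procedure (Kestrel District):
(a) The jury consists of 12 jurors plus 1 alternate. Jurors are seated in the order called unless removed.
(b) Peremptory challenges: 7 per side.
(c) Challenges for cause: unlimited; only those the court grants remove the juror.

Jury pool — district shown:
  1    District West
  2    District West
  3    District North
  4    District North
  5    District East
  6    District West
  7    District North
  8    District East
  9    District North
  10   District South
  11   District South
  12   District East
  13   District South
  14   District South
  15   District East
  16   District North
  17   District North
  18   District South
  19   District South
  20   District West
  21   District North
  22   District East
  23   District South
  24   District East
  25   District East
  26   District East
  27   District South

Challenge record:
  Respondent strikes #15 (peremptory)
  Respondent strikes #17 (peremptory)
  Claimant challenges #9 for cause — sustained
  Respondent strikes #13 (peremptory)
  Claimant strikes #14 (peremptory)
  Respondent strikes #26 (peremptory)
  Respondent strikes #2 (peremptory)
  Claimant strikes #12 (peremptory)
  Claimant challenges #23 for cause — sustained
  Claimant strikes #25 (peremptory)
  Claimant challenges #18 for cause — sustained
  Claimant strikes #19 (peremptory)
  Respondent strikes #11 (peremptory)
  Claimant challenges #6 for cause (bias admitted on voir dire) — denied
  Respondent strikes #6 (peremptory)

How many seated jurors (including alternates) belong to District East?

4

Removed: #2, #6, #9, #11, #12, #13, #14, #15, #17, #18, #19, #23, #25, #26.
Seated (13 incl. alternates): #1, #3, #4, #5, #7, #8, #10, #16, #20, #21, #22, #24, #27.
Of those, in District East: #5, #8, #22, #24 → 4.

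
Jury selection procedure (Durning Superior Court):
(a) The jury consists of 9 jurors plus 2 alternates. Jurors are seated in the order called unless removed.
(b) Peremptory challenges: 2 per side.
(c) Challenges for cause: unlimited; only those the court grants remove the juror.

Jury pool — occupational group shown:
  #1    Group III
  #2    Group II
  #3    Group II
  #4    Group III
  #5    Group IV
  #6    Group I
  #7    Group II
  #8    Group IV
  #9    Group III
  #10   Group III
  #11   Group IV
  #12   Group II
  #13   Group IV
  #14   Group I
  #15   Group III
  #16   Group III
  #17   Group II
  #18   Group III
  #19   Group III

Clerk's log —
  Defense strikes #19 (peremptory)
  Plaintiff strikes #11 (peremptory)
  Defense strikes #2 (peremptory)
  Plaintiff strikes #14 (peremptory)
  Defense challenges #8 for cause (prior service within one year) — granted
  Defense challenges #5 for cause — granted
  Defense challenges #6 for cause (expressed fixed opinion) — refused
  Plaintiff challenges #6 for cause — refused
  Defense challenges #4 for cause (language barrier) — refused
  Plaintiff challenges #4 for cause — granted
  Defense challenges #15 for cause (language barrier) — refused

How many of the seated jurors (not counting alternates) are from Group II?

3

Removed: #2, #4, #5, #8, #11, #14, #19.
Seated jurors 1–9: #1, #3, #6, #7, #9, #10, #12, #13, #15 (alternates #16, #17 not counted).
Of those, in Group II: #3, #7, #12 → 3.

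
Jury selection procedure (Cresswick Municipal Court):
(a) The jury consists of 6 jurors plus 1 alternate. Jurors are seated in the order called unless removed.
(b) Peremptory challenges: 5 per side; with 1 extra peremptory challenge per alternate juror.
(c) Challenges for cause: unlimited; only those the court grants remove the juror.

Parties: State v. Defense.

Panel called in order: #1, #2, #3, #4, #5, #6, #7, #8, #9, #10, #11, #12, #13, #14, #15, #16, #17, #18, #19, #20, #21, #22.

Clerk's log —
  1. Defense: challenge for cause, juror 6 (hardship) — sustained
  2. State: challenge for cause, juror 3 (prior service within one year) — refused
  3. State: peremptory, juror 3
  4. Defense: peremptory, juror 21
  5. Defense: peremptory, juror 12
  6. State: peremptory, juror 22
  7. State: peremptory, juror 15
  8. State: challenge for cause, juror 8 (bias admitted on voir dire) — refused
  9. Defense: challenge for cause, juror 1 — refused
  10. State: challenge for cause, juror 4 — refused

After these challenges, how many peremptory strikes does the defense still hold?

Defense allotment: 5 base + 1 × 1 alternate = 6.
Defense peremptories used: #21, #12 — 2 (for-cause on #6, #1 don't count).
Remaining: 6 − 2 = 4.

4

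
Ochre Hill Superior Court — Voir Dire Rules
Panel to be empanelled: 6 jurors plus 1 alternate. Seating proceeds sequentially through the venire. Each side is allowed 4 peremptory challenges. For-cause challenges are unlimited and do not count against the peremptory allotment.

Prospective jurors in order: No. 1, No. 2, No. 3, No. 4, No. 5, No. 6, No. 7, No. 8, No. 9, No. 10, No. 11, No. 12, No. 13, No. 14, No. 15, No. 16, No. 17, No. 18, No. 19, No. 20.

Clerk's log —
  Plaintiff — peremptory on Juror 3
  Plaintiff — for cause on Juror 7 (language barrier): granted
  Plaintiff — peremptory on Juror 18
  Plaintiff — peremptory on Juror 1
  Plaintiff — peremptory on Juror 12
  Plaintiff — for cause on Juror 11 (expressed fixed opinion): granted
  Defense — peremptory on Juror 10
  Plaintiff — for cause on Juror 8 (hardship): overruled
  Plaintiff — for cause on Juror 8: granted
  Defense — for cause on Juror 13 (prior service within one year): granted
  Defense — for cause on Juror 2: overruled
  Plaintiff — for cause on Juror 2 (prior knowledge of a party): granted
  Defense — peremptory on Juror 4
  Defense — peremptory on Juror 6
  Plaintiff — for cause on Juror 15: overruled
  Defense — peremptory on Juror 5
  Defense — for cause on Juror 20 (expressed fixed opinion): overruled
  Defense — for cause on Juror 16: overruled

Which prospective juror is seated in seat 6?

Removed: #1, #2, #3, #4, #5, #6, #7, #8, #10, #11, #12, #13, #18. (#15, #16, #20 stay — for-cause denied.)
Filling seats in venire order through position 6: #9, #14, #15, #16, #17, #19.
So seat 6 is #19.

19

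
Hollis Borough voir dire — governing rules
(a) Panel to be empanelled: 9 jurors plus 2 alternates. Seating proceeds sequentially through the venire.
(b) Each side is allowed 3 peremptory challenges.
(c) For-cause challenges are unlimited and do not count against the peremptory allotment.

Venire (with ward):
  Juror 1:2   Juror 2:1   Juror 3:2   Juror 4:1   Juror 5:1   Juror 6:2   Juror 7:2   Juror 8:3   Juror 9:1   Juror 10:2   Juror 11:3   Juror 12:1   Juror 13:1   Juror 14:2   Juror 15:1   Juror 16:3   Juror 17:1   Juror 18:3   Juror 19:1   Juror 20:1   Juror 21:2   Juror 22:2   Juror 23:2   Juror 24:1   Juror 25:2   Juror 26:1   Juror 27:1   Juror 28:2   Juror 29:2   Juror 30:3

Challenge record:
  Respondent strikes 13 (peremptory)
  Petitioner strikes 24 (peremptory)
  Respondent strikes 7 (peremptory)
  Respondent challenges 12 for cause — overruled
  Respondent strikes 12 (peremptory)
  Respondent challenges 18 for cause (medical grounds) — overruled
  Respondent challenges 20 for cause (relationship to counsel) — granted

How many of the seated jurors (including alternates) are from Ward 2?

Removed: #7, #12, #13, #20, #24.
Seated (11 incl. alternates): #1, #2, #3, #4, #5, #6, #8, #9, #10, #11, #14.
Of those, in Ward 2: #1, #3, #6, #10, #14 → 5.

5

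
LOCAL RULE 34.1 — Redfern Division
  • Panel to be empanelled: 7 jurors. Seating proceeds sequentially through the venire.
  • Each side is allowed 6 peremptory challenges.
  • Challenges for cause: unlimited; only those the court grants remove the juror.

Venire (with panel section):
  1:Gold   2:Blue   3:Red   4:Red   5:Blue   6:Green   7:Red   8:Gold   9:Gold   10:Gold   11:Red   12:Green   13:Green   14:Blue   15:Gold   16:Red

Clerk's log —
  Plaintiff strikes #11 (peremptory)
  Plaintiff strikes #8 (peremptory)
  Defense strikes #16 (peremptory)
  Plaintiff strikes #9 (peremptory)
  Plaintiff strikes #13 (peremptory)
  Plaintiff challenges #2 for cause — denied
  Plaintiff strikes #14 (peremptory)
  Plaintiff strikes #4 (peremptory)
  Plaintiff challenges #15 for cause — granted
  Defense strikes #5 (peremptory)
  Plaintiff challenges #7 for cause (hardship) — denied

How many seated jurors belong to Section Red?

Removed: #4, #5, #8, #9, #11, #13, #14, #15, #16.
Seated jurors 1–7: #1, #2, #3, #6, #7, #10, #12.
Of those, in Section Red: #3, #7 → 2.

2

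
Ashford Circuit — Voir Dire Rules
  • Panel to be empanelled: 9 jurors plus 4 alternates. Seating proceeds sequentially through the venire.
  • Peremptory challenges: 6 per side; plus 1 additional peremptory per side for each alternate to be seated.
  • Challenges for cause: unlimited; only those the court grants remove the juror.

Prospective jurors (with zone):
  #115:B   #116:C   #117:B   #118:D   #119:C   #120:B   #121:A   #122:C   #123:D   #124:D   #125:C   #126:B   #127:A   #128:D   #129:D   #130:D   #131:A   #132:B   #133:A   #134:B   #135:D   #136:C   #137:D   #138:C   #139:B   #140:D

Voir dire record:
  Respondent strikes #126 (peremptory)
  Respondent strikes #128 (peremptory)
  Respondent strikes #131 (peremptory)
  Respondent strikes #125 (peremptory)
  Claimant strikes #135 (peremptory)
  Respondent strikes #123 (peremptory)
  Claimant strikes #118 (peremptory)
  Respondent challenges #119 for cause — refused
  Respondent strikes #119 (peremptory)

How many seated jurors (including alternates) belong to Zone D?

Removed: #118, #119, #123, #125, #126, #128, #131, #135.
Seated (13 incl. alternates): #115, #116, #117, #120, #121, #122, #124, #127, #129, #130, #132, #133, #134.
Of those, in Zone D: #124, #129, #130 → 3.

3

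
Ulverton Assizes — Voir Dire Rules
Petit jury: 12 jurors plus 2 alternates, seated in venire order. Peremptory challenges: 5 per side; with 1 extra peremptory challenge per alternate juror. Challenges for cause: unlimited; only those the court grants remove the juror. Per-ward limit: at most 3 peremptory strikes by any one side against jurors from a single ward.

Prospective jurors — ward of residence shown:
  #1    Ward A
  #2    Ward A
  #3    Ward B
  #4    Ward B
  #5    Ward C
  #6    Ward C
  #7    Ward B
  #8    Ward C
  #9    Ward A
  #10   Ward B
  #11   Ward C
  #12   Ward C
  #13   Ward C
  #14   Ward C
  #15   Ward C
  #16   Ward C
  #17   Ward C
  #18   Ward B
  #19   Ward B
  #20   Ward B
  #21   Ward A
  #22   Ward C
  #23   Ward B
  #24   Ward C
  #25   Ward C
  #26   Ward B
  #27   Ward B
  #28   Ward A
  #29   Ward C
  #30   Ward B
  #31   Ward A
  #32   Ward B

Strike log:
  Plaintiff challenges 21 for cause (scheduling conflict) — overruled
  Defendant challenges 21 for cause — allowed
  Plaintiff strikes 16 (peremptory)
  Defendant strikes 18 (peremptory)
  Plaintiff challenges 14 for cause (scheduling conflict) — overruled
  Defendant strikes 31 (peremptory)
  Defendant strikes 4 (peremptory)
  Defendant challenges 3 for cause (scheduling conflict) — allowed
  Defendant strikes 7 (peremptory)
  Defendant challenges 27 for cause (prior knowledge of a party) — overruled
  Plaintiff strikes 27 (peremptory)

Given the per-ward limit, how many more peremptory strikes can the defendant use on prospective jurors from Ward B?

Defendant peremptories so far: #18, #31, #4, #7 — 4 of 7 used, 3 left overall.
Against Ward B: #18, #4, #7 — 3 used; per-ward cap 3 leaves 0.
Binding limit: min(3, 0) = 0.

0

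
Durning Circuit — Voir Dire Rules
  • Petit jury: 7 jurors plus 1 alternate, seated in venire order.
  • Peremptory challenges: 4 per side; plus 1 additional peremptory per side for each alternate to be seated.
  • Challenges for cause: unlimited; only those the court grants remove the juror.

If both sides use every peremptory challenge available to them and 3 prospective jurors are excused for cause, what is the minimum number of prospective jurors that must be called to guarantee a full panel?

Seats to fill: 7 + 1 alternates = 8.
Peremptories: 4 + 1×1 = 5 per side × 2 sides = 10.
For-cause removals: 3.
Minimum venire: 8 + 10 + 3 = 21.

21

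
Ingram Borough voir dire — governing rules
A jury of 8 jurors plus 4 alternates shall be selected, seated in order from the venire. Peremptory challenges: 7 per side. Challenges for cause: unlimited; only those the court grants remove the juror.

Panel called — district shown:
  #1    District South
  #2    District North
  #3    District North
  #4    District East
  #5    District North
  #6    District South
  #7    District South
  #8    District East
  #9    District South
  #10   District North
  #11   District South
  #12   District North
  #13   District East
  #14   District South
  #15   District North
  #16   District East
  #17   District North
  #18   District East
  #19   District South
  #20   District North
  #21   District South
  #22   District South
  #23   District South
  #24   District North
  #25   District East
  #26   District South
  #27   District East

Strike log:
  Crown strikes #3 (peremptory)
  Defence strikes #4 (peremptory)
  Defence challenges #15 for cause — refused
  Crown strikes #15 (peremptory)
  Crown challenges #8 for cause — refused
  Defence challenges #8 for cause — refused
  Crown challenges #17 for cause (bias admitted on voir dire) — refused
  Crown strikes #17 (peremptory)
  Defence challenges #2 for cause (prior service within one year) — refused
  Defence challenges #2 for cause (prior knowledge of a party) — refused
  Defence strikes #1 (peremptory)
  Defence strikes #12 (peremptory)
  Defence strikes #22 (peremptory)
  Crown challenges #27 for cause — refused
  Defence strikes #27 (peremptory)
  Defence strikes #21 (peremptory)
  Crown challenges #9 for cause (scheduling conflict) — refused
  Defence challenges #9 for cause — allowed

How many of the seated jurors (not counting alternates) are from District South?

3

Removed: #1, #3, #4, #9, #12, #15, #17, #21, #22, #27.
Seated jurors 1–8: #2, #5, #6, #7, #8, #10, #11, #13 (alternates #14, #16, #18, #19 not counted).
Of those, in District South: #6, #7, #11 → 3.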